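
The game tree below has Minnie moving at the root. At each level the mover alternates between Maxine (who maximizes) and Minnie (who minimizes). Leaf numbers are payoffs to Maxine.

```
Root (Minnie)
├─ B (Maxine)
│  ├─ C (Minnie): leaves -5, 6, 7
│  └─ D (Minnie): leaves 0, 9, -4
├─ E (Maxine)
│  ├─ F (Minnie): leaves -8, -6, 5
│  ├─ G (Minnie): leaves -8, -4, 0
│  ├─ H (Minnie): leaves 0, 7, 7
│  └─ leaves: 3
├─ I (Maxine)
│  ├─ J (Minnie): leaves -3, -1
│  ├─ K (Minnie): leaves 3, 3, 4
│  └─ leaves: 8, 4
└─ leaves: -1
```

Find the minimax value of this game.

C (Minnie): min(-5, 6, 7) = -5
D (Minnie): min(0, 9, -4) = -4
B (Maxine): max(-5, -4) = -4
F (Minnie): min(-8, -6, 5) = -8
G (Minnie): min(-8, -4, 0) = -8
H (Minnie): min(0, 7, 7) = 0
E (Maxine): max(-8, -8, 0, 3) = 3
J (Minnie): min(-3, -1) = -3
K (Minnie): min(3, 3, 4) = 3
I (Maxine): max(-3, 3, 8, 4) = 8
Root (Minnie): min(-4, 3, 8, -1) = -4

-4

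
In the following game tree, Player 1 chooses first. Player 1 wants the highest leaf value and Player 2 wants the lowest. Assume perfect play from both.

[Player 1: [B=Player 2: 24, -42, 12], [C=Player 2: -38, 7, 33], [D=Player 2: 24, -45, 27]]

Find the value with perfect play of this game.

B (Player 2): min(24, -42, 12) = -42
C (Player 2): min(-38, 7, 33) = -38
D (Player 2): min(24, -45, 27) = -45
Root (Player 1): max(-42, -38, -45) = -38

-38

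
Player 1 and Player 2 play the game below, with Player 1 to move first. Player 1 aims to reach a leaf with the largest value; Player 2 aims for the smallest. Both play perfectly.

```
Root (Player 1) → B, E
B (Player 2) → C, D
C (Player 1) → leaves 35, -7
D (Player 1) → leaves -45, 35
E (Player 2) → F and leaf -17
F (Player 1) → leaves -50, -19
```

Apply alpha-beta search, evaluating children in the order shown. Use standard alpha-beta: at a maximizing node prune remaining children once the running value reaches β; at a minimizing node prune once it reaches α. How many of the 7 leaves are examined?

6

C [α=-∞,β=+∞]: v=35
D [α=-∞,β=35]: v=35
B [α=-∞,β=+∞]: v=35
F [α=35,β=+∞]: v=-19
E [α=35,β=+∞]: v=-19 after child 1 ≤ α → α-cutoff, skip 1
Root [α=-∞,β=+∞]: v=35
Leaves evaluated: 6 of 7.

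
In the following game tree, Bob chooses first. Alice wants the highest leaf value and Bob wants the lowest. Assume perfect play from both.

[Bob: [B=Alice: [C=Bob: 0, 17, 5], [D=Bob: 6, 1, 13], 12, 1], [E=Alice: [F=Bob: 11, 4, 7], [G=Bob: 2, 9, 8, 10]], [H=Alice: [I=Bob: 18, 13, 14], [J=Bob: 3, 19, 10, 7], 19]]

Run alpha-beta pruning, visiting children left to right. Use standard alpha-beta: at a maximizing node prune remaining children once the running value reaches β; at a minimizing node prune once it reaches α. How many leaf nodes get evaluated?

15

C [α=-∞,β=+∞]: v=0
D [α=0,β=+∞]: v=1
B [α=-∞,β=+∞]: v=12
F [α=-∞,β=12]: v=4
G [α=4,β=12]: v=2 after child 1 ≤ α → α-cutoff, skip 3
E [α=-∞,β=12]: v=4
I [α=-∞,β=4]: v=13
H [α=-∞,β=4]: v=13 after child 1 ≥ β → β-cutoff, skip 2
Root [α=-∞,β=+∞]: v=4
Leaves evaluated: 15 of 23.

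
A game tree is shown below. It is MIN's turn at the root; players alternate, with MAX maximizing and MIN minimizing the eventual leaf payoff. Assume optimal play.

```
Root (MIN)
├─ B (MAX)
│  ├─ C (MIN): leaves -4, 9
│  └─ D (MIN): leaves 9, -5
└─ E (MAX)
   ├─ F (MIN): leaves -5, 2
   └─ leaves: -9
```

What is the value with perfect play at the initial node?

C (MIN): min(-4, 9) = -4
D (MIN): min(9, -5) = -5
B (MAX): max(-4, -5) = -4
F (MIN): min(-5, 2) = -5
E (MAX): max(-5, -9) = -5
Root (MIN): min(-4, -5) = -5

-5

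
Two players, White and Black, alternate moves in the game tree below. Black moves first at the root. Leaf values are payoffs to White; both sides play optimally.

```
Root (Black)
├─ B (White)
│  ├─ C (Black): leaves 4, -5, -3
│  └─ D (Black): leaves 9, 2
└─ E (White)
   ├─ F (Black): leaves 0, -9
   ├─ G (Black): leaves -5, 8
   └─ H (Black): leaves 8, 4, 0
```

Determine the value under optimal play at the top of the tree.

0

C (Black): min(4, -5, -3) = -5
D (Black): min(9, 2) = 2
B (White): max(-5, 2) = 2
F (Black): min(0, -9) = -9
G (Black): min(-5, 8) = -5
H (Black): min(8, 4, 0) = 0
E (White): max(-9, -5, 0) = 0
Root (Black): min(2, 0) = 0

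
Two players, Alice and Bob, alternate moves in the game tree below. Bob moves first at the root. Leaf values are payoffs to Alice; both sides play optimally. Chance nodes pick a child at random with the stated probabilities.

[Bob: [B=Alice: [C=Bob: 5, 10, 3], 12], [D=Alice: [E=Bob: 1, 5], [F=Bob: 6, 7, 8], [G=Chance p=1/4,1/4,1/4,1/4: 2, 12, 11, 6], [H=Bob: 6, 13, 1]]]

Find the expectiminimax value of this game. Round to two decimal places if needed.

C (Bob): min(5, 10, 3) = 3
B (Alice): max(3, 12) = 12
E (Bob): min(1, 5) = 1
F (Bob): min(6, 7, 8) = 6
G (Chance): 1/4·2 + 1/4·12 + 1/4·11 + 1/4·6 = 7.75
H (Bob): min(6, 13, 1) = 1
D (Alice): max(1, 6, 7.75, 1) = 7.75
Root (Bob): min(12, 7.75) = 7.75

7.75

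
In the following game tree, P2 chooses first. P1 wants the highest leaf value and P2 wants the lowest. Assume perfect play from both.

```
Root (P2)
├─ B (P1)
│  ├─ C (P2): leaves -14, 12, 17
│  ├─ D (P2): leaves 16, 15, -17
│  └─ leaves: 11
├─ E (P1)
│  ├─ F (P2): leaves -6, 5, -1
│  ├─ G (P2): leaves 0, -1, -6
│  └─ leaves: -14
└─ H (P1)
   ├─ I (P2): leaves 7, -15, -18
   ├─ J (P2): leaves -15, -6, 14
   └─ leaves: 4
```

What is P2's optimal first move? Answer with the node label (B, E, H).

C (P2): min(-14, 12, 17) = -14
D (P2): min(16, 15, -17) = -17
B (P1): max(-14, -17, 11) = 11
F (P2): min(-6, 5, -1) = -6
G (P2): min(0, -1, -6) = -6
E (P1): max(-6, -6, -14) = -6
I (P2): min(7, -15, -18) = -18
J (P2): min(-15, -6, 14) = -15
H (P1): max(-18, -15, 4) = 4
Root (P2): min(11, -6, 4) = -6
P2 picks the child with the lowest value: E (value -6).

E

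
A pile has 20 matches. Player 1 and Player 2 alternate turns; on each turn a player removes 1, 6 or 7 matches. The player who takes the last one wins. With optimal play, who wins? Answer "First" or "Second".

i:   0  1  2  3  4  5  6  7  8  9 10 11 12 13 14 15 16 17 18 19 20
     L  W  L  W  L  W  W  W  W  W  W  W  L  W  L  W  L  W  W  W  W
Position 20 is W, so the first player wins.

First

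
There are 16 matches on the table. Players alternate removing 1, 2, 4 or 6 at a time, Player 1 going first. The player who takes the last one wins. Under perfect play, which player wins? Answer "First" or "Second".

Mark each pile size as W (mover wins) or L (mover loses):
i:   0  1  2  3  4  5  6  7  8  9 10 11 12 13 14 15 16
     L  W  W  L  W  W  W  W  L  W  W  L  W  W  W  W  L
Position 16 is L, so the second player wins.

Second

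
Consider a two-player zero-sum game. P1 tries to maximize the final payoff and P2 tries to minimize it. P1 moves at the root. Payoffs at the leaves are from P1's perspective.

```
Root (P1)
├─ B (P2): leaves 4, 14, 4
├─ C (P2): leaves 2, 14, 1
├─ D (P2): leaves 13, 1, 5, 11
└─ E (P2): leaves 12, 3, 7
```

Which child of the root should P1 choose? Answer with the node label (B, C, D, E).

B (P2): min(4, 14, 4) = 4
C (P2): min(2, 14, 1) = 1
D (P2): min(13, 1, 5, 11) = 1
E (P2): min(12, 3, 7) = 3
Root (P1): max(4, 1, 1, 3) = 4
P1 picks the child with the highest value: B (value 4).

B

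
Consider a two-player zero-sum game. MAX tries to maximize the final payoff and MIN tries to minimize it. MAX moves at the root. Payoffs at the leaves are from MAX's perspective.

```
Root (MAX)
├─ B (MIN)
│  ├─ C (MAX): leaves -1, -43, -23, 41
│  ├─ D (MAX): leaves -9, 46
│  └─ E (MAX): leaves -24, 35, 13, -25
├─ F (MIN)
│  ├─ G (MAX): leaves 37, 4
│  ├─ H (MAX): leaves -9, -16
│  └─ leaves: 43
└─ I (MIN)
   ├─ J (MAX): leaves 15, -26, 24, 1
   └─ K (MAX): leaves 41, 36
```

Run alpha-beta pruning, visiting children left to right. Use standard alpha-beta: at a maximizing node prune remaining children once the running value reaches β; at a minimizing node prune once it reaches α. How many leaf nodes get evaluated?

18

C [α=-∞,β=+∞]: v=41
D [α=-∞,β=41]: v=46
E [α=-∞,β=41]: v=35
B [α=-∞,β=+∞]: v=35
G [α=35,β=+∞]: v=37
H [α=35,β=37]: v=-9
F [α=35,β=+∞]: v=-9 after child 2 ≤ α → α-cutoff, skip 1
J [α=35,β=+∞]: v=24
I [α=35,β=+∞]: v=24 after child 1 ≤ α → α-cutoff, skip 1
Root [α=-∞,β=+∞]: v=35
Leaves evaluated: 18 of 21.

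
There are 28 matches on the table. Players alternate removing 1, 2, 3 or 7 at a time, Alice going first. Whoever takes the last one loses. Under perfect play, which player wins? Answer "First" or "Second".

Compute winning (W) and losing (L) positions by backward induction:
i:   0  1  2  3  4  5  6  7  8  9 10 11 12 13 14 15 16 17 18 19 20 21 22 23 24 25 26 27 28
     W  L  W  W  W  L  W  W  W  L  W  W  W  L  W  W  W  L  W  W  W  L  W  W  W  L  W  W  W
Position 28 is W, so the first player wins.

First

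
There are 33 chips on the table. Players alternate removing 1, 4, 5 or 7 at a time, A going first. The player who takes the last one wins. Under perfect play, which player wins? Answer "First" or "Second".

Mark each pile size as W (mover wins) or L (mover loses):
i:   0  1  2  3  4  5  6  7  8  9 10 11 12 13 14 15 16 17 18 19 20 21 22 23 24 25 26 27 28 29 30 31 32 33
     L  W  L  W  W  W  W  W  L  W  L  W  W  W  W  W  L  W  L  W  W  W  W  W  L  W  L  W  W  W  W  W  L  W
Position 33 is W, so the first player wins.

First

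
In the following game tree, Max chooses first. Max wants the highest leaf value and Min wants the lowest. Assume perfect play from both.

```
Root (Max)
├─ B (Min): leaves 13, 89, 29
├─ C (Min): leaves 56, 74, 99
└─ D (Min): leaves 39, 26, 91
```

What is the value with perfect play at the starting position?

56

B (Min): min(13, 89, 29) = 13
C (Min): min(56, 74, 99) = 56
D (Min): min(39, 26, 91) = 26
Root (Max): max(13, 56, 26) = 56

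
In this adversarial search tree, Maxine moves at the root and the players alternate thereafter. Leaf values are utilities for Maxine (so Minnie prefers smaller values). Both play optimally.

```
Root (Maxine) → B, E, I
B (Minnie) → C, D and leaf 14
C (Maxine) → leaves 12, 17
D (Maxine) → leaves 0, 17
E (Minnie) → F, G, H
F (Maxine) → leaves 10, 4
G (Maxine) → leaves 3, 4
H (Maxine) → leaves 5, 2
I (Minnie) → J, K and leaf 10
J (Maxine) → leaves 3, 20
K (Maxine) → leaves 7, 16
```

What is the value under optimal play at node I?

J: max(3, 20) = 20
K: max(7, 16) = 16
I: min(20, 16, 10) = 10

10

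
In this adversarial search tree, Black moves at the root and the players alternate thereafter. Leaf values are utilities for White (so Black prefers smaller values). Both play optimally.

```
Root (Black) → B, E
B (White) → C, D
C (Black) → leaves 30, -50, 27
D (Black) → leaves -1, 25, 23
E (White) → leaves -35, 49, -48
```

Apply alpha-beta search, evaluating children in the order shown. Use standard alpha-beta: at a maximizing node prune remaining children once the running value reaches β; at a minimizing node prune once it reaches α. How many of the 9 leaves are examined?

C [α=-∞,β=+∞]: v=-50
D [α=-50,β=+∞]: v=-1
B [α=-∞,β=+∞]: v=-1
E [α=-∞,β=-1]: v=49 after child 2 ≥ β → β-cutoff, skip 1
Root [α=-∞,β=+∞]: v=-1
Leaves evaluated: 8 of 9.

8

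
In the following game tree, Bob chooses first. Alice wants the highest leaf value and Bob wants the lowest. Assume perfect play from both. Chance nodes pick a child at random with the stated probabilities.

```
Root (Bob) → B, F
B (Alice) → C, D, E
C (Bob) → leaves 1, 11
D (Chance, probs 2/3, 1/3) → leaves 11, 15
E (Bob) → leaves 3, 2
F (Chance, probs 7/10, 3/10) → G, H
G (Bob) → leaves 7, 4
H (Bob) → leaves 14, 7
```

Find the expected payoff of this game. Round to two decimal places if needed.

C (Bob): min(1, 11) = 1
D (Chance): 2/3·11 + 1/3·15 = 12.33
E (Bob): min(3, 2) = 2
B (Alice): max(1, 12.33, 2) = 12.33
G (Bob): min(7, 4) = 4
H (Bob): min(14, 7) = 7
F (Chance): 7/10·4 + 3/10·7 = 4.9
Root (Bob): min(12.33, 4.9) = 4.9

4.9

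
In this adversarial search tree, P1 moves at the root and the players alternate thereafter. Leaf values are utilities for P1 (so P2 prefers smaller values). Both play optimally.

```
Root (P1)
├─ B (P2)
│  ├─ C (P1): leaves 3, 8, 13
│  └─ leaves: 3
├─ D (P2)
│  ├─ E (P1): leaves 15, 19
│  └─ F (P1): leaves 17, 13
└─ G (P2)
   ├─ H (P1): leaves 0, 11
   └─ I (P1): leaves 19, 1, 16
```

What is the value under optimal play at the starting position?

17

C (P1): max(3, 8, 13) = 13
B (P2): min(13, 3) = 3
E (P1): max(15, 19) = 19
F (P1): max(17, 13) = 17
D (P2): min(19, 17) = 17
H (P1): max(0, 11) = 11
I (P1): max(19, 1, 16) = 19
G (P2): min(11, 19) = 11
Root (P1): max(3, 17, 11) = 17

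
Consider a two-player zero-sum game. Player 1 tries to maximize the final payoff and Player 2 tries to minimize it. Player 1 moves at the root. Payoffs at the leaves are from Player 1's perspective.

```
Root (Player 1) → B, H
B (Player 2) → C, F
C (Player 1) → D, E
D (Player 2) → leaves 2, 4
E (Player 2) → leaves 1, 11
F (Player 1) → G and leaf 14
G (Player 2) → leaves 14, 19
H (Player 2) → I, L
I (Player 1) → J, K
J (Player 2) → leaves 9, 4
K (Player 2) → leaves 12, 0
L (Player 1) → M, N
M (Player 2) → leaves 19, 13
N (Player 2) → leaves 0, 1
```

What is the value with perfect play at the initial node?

4

D (Player 2): min(2, 4) = 2
E (Player 2): min(1, 11) = 1
C (Player 1): max(2, 1) = 2
G (Player 2): min(14, 19) = 14
F (Player 1): max(14, 14) = 14
B (Player 2): min(2, 14) = 2
J (Player 2): min(9, 4) = 4
K (Player 2): min(12, 0) = 0
I (Player 1): max(4, 0) = 4
M (Player 2): min(19, 13) = 13
N (Player 2): min(0, 1) = 0
L (Player 1): max(13, 0) = 13
H (Player 2): min(4, 13) = 4
Root (Player 1): max(2, 4) = 4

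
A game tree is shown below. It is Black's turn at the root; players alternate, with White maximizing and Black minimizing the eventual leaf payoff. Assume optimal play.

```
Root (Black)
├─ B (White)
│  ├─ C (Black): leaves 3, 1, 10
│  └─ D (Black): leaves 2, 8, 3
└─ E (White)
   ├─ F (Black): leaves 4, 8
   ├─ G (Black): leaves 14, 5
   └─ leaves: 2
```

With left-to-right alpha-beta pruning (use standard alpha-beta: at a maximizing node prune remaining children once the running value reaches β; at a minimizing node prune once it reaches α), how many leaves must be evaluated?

C [α=-∞,β=+∞]: v=1
D [α=1,β=+∞]: v=2
B [α=-∞,β=+∞]: v=2
F [α=-∞,β=2]: v=4
E [α=-∞,β=2]: v=4 after child 1 ≥ β → β-cutoff, skip 2
Root [α=-∞,β=+∞]: v=2
Leaves evaluated: 8 of 11.

8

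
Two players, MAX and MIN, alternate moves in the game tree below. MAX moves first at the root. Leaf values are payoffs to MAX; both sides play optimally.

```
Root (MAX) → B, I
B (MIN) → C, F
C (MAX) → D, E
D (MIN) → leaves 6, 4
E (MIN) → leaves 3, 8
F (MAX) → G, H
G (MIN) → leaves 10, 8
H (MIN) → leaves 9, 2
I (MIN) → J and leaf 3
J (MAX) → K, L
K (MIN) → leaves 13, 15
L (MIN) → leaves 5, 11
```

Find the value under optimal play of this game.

D (MIN): min(6, 4) = 4
E (MIN): min(3, 8) = 3
C (MAX): max(4, 3) = 4
G (MIN): min(10, 8) = 8
H (MIN): min(9, 2) = 2
F (MAX): max(8, 2) = 8
B (MIN): min(4, 8) = 4
K (MIN): min(13, 15) = 13
L (MIN): min(5, 11) = 5
J (MAX): max(13, 5) = 13
I (MIN): min(13, 3) = 3
Root (MAX): max(4, 3) = 4

4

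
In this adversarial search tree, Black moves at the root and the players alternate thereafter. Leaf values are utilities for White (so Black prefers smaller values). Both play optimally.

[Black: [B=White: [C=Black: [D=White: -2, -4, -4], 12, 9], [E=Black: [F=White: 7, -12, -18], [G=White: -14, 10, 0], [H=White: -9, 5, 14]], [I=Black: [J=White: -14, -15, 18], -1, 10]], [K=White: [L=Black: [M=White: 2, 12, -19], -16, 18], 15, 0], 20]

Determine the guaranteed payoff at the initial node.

7

D (White): max(-2, -4, -4) = -2
C (Black): min(-2, 12, 9) = -2
F (White): max(7, -12, -18) = 7
G (White): max(-14, 10, 0) = 10
H (White): max(-9, 5, 14) = 14
E (Black): min(7, 10, 14) = 7
J (White): max(-14, -15, 18) = 18
I (Black): min(18, -1, 10) = -1
B (White): max(-2, 7, -1) = 7
M (White): max(2, 12, -19) = 12
L (Black): min(12, -16, 18) = -16
K (White): max(-16, 15, 0) = 15
Root (Black): min(7, 15, 20) = 7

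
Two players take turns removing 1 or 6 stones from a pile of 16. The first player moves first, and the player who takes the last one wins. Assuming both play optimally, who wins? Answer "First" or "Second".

Compute winning (W) and losing (L) positions by backward induction:
i:   0  1  2  3  4  5  6  7  8  9 10 11 12 13 14 15 16
     L  W  L  W  L  W  W  L  W  L  W  L  W  W  L  W  L
Position 16 is L, so the second player wins.

Second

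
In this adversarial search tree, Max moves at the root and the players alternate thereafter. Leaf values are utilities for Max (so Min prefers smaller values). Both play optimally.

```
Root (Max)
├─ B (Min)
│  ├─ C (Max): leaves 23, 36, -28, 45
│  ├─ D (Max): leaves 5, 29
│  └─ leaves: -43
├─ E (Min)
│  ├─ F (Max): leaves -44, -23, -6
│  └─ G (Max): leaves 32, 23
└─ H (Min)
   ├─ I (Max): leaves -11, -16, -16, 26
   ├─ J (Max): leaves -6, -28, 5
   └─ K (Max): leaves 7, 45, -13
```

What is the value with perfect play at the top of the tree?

C (Max): max(23, 36, -28, 45) = 45
D (Max): max(5, 29) = 29
B (Min): min(45, 29, -43) = -43
F (Max): max(-44, -23, -6) = -6
G (Max): max(32, 23) = 32
E (Min): min(-6, 32) = -6
I (Max): max(-11, -16, -16, 26) = 26
J (Max): max(-6, -28, 5) = 5
K (Max): max(7, 45, -13) = 45
H (Min): min(26, 5, 45) = 5
Root (Max): max(-43, -6, 5) = 5

5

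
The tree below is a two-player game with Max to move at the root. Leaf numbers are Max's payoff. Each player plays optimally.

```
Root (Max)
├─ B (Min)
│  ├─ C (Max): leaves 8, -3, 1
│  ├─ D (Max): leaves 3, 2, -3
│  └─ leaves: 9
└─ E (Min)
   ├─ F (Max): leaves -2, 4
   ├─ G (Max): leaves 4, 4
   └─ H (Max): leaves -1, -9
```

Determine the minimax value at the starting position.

C (Max): max(8, -3, 1) = 8
D (Max): max(3, 2, -3) = 3
B (Min): min(8, 3, 9) = 3
F (Max): max(-2, 4) = 4
G (Max): max(4, 4) = 4
H (Max): max(-1, -9) = -1
E (Min): min(4, 4, -1) = -1
Root (Max): max(3, -1) = 3

3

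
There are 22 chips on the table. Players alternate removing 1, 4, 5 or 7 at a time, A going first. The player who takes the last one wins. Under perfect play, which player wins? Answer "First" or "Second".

W/L table (W = player to move can force a win):
i:   0  1  2  3  4  5  6  7  8  9 10 11 12 13 14 15 16 17 18 19 20 21 22
     L  W  L  W  W  W  W  W  L  W  L  W  W  W  W  W  L  W  L  W  W  W  W
Position 22 is W, so the first player wins.

First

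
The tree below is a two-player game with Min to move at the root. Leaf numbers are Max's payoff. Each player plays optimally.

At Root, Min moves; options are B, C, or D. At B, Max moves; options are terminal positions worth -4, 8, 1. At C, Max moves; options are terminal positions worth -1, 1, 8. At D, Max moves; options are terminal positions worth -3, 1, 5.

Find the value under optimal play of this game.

5

B (Max): max(-4, 8, 1) = 8
C (Max): max(-1, 1, 8) = 8
D (Max): max(-3, 1, 5) = 5
Root (Min): min(8, 8, 5) = 5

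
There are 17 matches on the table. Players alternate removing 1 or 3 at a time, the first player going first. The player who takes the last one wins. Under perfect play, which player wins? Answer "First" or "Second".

Compute winning (W) and losing (L) positions by backward induction:
i:   0  1  2  3  4  5  6  7  8  9 10 11 12 13 14 15 16 17
     L  W  L  W  L  W  L  W  L  W  L  W  L  W  L  W  L  W
Position 17 is W, so the first player wins.

First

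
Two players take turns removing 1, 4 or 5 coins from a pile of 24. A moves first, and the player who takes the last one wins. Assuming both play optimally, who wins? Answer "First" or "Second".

Positions where the player to move wins (W) vs loses (L):
i:   0  1  2  3  4  5  6  7  8  9 10 11 12 13 14 15 16 17 18 19 20 21 22 23 24
     L  W  L  W  W  W  W  W  L  W  L  W  W  W  W  W  L  W  L  W  W  W  W  W  L
Position 24 is L, so the second player wins.

Second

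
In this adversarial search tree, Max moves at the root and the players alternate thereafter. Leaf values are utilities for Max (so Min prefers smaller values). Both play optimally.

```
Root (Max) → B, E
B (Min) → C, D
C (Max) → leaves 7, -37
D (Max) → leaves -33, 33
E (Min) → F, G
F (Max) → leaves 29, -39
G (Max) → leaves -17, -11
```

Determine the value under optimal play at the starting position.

7

C (Max): max(7, -37) = 7
D (Max): max(-33, 33) = 33
B (Min): min(7, 33) = 7
F (Max): max(29, -39) = 29
G (Max): max(-17, -11) = -11
E (Min): min(29, -11) = -11
Root (Max): max(7, -11) = 7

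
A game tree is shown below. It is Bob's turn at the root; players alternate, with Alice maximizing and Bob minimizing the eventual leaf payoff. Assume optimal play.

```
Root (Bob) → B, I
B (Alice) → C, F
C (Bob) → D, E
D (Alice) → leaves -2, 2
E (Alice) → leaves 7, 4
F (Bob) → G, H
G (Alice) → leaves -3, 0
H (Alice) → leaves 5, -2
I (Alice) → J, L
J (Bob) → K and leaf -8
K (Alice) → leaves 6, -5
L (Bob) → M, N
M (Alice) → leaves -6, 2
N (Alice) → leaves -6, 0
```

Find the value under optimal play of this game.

D (Alice): max(-2, 2) = 2
E (Alice): max(7, 4) = 7
C (Bob): min(2, 7) = 2
G (Alice): max(-3, 0) = 0
H (Alice): max(5, -2) = 5
F (Bob): min(0, 5) = 0
B (Alice): max(2, 0) = 2
K (Alice): max(6, -5) = 6
J (Bob): min(6, -8) = -8
M (Alice): max(-6, 2) = 2
N (Alice): max(-6, 0) = 0
L (Bob): min(2, 0) = 0
I (Alice): max(-8, 0) = 0
Root (Bob): min(2, 0) = 0

0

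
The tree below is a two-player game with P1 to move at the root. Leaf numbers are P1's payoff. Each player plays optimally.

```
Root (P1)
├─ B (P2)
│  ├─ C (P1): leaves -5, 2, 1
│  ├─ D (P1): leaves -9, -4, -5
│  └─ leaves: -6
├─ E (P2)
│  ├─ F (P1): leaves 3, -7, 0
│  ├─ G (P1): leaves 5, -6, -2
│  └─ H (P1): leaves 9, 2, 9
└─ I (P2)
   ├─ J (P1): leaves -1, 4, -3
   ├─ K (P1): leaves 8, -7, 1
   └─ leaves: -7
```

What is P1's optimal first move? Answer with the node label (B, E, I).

E

C (P1): max(-5, 2, 1) = 2
D (P1): max(-9, -4, -5) = -4
B (P2): min(2, -4, -6) = -6
F (P1): max(3, -7, 0) = 3
G (P1): max(5, -6, -2) = 5
H (P1): max(9, 2, 9) = 9
E (P2): min(3, 5, 9) = 3
J (P1): max(-1, 4, -3) = 4
K (P1): max(8, -7, 1) = 8
I (P2): min(4, 8, -7) = -7
Root (P1): max(-6, 3, -7) = 3
P1 picks the child with the highest value: E (value 3).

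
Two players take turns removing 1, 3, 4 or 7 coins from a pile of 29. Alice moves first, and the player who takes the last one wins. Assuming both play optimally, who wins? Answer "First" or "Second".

i:   0  1  2  3  4  5  6  7  8  9 10 11 12 13 14 15 16 17 18 19 20 21 22 23 24 25 26 27 28 29
     L  W  L  W  W  W  W  W  L  W  L  W  W  W  W  W  L  W  L  W  W  W  W  W  L  W  L  W  W  W
Position 29 is W, so the first player wins.

First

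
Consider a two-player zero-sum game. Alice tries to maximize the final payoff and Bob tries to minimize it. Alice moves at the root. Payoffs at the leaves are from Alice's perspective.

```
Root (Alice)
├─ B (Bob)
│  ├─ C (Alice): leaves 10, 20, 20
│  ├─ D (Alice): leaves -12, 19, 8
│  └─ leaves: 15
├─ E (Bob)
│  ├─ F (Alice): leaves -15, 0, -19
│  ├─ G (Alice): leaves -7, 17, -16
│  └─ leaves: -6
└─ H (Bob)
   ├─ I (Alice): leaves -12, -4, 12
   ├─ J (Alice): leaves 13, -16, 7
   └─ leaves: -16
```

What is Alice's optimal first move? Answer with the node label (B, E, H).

C (Alice): max(10, 20, 20) = 20
D (Alice): max(-12, 19, 8) = 19
B (Bob): min(20, 19, 15) = 15
F (Alice): max(-15, 0, -19) = 0
G (Alice): max(-7, 17, -16) = 17
E (Bob): min(0, 17, -6) = -6
I (Alice): max(-12, -4, 12) = 12
J (Alice): max(13, -16, 7) = 13
H (Bob): min(12, 13, -16) = -16
Root (Alice): max(15, -6, -16) = 15
Alice picks the child with the highest value: B (value 15).

B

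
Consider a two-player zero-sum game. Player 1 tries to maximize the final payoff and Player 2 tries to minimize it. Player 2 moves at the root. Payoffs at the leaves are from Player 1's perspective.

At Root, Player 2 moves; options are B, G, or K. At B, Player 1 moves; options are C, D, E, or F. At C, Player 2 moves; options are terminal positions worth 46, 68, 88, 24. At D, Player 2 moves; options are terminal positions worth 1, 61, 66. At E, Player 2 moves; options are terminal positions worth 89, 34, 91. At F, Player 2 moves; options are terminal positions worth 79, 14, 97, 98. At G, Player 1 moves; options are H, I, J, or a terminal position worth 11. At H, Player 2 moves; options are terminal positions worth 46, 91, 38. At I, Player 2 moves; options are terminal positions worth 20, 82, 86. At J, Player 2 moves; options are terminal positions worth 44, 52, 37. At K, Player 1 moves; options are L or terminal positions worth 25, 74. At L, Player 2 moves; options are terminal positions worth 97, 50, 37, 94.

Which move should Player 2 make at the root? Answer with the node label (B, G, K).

B

C (Player 2): min(46, 68, 88, 24) = 24
D (Player 2): min(1, 61, 66) = 1
E (Player 2): min(89, 34, 91) = 34
F (Player 2): min(79, 14, 97, 98) = 14
B (Player 1): max(24, 1, 34, 14) = 34
H (Player 2): min(46, 91, 38) = 38
I (Player 2): min(20, 82, 86) = 20
J (Player 2): min(44, 52, 37) = 37
G (Player 1): max(38, 20, 37, 11) = 38
L (Player 2): min(97, 50, 37, 94) = 37
K (Player 1): max(37, 25, 74) = 74
Root (Player 2): min(34, 38, 74) = 34
Player 2 picks the child with the lowest value: B (value 34).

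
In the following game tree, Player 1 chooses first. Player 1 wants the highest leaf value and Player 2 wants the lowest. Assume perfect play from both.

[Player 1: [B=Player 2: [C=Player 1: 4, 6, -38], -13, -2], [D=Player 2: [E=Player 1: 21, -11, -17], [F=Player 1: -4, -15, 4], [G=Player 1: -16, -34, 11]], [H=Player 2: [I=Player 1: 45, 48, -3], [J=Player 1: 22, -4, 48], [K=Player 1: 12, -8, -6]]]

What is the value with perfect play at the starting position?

C (Player 1): max(4, 6, -38) = 6
B (Player 2): min(6, -13, -2) = -13
E (Player 1): max(21, -11, -17) = 21
F (Player 1): max(-4, -15, 4) = 4
G (Player 1): max(-16, -34, 11) = 11
D (Player 2): min(21, 4, 11) = 4
I (Player 1): max(45, 48, -3) = 48
J (Player 1): max(22, -4, 48) = 48
K (Player 1): max(12, -8, -6) = 12
H (Player 2): min(48, 48, 12) = 12
Root (Player 1): max(-13, 4, 12) = 12

12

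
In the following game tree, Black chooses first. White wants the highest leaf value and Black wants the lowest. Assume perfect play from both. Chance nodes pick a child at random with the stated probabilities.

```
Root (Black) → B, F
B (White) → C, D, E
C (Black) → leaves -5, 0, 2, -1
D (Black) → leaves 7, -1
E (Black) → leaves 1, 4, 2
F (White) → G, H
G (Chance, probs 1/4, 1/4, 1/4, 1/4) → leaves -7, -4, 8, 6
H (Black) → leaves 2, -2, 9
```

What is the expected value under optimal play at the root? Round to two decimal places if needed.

C (Black): min(-5, 0, 2, -1) = -5
D (Black): min(7, -1) = -1
E (Black): min(1, 4, 2) = 1
B (White): max(-5, -1, 1) = 1
G (Chance): 1/4·-7 + 1/4·-4 + 1/4·8 + 1/4·6 = 0.75
H (Black): min(2, -2, 9) = -2
F (White): max(0.75, -2) = 0.75
Root (Black): min(1, 0.75) = 0.75

0.75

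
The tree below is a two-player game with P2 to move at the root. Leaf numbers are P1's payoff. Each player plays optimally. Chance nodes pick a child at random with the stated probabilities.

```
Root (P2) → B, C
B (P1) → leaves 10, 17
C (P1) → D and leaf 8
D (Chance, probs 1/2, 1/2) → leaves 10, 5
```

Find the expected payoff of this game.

8

B (P1): max(10, 17) = 17
D (Chance): 1/2·10 + 1/2·5 = 7.5
C (P1): max(7.5, 8) = 8
Root (P2): min(17, 8) = 8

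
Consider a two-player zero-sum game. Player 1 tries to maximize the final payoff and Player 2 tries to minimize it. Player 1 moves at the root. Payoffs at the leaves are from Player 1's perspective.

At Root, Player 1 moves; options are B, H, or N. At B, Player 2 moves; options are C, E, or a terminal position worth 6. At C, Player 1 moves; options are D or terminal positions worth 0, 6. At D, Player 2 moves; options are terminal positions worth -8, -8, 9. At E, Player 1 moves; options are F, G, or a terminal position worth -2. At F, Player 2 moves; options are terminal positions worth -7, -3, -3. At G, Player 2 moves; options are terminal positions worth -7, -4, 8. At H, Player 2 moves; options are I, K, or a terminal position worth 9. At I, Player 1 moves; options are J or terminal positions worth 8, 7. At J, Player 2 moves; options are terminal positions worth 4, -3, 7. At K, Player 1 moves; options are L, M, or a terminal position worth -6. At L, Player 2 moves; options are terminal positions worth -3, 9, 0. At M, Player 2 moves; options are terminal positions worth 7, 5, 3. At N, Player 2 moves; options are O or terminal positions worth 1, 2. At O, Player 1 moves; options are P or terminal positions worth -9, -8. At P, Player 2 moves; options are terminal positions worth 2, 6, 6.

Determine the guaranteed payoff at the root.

3

D (Player 2): min(-8, -8, 9) = -8
C (Player 1): max(-8, 0, 6) = 6
F (Player 2): min(-7, -3, -3) = -7
G (Player 2): min(-7, -4, 8) = -7
E (Player 1): max(-7, -7, -2) = -2
B (Player 2): min(6, -2, 6) = -2
J (Player 2): min(4, -3, 7) = -3
I (Player 1): max(-3, 8, 7) = 8
L (Player 2): min(-3, 9, 0) = -3
M (Player 2): min(7, 5, 3) = 3
K (Player 1): max(-3, 3, -6) = 3
H (Player 2): min(8, 3, 9) = 3
P (Player 2): min(2, 6, 6) = 2
O (Player 1): max(2, -9, -8) = 2
N (Player 2): min(2, 1, 2) = 1
Root (Player 1): max(-2, 3, 1) = 3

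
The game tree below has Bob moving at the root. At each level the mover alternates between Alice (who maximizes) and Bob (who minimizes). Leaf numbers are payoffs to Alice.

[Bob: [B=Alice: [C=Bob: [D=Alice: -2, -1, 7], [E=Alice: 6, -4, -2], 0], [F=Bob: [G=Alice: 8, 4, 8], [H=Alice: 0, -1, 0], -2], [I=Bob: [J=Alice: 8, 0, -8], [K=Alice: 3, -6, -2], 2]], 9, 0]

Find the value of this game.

0

D (Alice): max(-2, -1, 7) = 7
E (Alice): max(6, -4, -2) = 6
C (Bob): min(7, 6, 0) = 0
G (Alice): max(8, 4, 8) = 8
H (Alice): max(0, -1, 0) = 0
F (Bob): min(8, 0, -2) = -2
J (Alice): max(8, 0, -8) = 8
K (Alice): max(3, -6, -2) = 3
I (Bob): min(8, 3, 2) = 2
B (Alice): max(0, -2, 2) = 2
Root (Bob): min(2, 9, 0) = 0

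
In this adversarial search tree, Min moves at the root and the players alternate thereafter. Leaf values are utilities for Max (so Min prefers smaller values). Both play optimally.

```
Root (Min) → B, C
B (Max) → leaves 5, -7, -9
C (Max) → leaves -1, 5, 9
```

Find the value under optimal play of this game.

B (Max): max(5, -7, -9) = 5
C (Max): max(-1, 5, 9) = 9
Root (Min): min(5, 9) = 5

5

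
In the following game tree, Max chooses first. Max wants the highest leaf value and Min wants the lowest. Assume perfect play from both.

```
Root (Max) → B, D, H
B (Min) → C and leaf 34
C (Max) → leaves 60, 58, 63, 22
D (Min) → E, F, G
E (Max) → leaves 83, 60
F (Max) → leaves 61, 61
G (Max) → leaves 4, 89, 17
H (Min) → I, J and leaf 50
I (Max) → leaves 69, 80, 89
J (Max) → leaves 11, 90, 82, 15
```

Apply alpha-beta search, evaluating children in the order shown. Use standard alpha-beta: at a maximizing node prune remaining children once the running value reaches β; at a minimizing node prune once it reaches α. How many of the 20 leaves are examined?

17

C [α=-∞,β=+∞]: v=63
B [α=-∞,β=+∞]: v=34
E [α=34,β=+∞]: v=83
F [α=34,β=83]: v=61
G [α=34,β=61]: v=89 after child 2 ≥ β → β-cutoff, skip 1
D [α=34,β=+∞]: v=61
I [α=61,β=+∞]: v=89
J [α=61,β=89]: v=90 after child 2 ≥ β → β-cutoff, skip 2
H [α=61,β=+∞]: v=50
Root [α=-∞,β=+∞]: v=61
Leaves evaluated: 17 of 20.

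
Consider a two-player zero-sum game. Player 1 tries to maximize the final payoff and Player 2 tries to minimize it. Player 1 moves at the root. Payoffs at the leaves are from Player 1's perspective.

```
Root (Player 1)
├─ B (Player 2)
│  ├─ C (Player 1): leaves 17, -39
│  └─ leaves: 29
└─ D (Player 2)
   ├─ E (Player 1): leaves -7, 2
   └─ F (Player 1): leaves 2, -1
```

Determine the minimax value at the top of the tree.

17

C (Player 1): max(17, -39) = 17
B (Player 2): min(17, 29) = 17
E (Player 1): max(-7, 2) = 2
F (Player 1): max(2, -1) = 2
D (Player 2): min(2, 2) = 2
Root (Player 1): max(17, 2) = 17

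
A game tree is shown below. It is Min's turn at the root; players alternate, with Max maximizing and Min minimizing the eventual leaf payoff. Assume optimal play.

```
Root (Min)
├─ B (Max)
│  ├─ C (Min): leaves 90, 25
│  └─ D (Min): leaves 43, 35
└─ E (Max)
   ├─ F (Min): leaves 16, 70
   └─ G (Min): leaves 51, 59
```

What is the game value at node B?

C: min(90, 25) = 25
D: min(43, 35) = 35
B: max(25, 35) = 35

35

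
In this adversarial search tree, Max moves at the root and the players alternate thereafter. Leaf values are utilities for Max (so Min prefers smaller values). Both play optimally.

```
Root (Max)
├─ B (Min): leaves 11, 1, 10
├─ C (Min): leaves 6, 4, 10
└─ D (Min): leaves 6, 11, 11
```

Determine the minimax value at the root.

6

B (Min): min(11, 1, 10) = 1
C (Min): min(6, 4, 10) = 4
D (Min): min(6, 11, 11) = 6
Root (Max): max(1, 4, 6) = 6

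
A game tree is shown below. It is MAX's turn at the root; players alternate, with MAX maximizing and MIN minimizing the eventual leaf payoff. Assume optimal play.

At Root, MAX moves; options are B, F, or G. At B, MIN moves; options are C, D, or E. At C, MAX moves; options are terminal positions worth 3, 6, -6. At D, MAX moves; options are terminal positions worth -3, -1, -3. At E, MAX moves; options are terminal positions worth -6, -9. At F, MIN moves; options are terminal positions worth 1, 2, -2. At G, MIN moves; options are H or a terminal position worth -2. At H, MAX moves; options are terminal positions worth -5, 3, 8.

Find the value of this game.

C (MAX): max(3, 6, -6) = 6
D (MAX): max(-3, -1, -3) = -1
E (MAX): max(-6, -9) = -6
B (MIN): min(6, -1, -6) = -6
F (MIN): min(1, 2, -2) = -2
H (MAX): max(-5, 3, 8) = 8
G (MIN): min(8, -2) = -2
Root (MAX): max(-6, -2, -2) = -2

-2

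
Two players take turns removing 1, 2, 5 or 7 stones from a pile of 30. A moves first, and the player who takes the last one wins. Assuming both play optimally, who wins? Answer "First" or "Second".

Mark each pile size as W (mover wins) or L (mover loses):
i:   0  1  2  3  4  5  6  7  8  9 10 11 12 13 14 15 16 17 18 19 20 21 22 23 24 25 26 27 28 29 30
     L  W  W  L  W  W  L  W  W  L  W  W  L  W  W  L  W  W  L  W  W  L  W  W  L  W  W  L  W  W  L
Position 30 is L, so the second player wins.

Second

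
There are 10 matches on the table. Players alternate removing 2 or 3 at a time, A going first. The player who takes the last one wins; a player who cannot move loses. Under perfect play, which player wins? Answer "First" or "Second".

W/L table (W = player to move can force a win):
i:   0  1  2  3  4  5  6  7  8  9 10
     L  L  W  W  W  L  L  W  W  W  L
Position 10 is L, so the second player wins.

Second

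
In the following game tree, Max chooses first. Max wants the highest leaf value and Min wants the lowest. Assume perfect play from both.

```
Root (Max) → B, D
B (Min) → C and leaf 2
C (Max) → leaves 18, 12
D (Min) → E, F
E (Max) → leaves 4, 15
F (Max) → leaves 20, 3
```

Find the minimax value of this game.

15

C (Max): max(18, 12) = 18
B (Min): min(18, 2) = 2
E (Max): max(4, 15) = 15
F (Max): max(20, 3) = 20
D (Min): min(15, 20) = 15
Root (Max): max(2, 15) = 15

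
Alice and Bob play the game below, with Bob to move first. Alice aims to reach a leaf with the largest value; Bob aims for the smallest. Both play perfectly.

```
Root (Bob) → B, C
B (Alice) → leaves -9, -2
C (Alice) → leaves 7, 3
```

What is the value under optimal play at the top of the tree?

B (Alice): max(-9, -2) = -2
C (Alice): max(7, 3) = 7
Root (Bob): min(-2, 7) = -2

-2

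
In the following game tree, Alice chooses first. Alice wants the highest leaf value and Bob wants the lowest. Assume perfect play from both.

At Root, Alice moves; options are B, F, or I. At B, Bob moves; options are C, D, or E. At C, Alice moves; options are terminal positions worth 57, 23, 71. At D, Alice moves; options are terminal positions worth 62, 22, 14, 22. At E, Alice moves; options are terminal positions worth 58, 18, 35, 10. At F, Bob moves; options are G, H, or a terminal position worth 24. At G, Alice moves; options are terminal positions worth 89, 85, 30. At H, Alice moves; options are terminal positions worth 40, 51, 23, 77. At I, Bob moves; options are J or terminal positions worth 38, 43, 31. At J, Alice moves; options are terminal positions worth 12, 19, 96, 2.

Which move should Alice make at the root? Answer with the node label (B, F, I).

C (Alice): max(57, 23, 71) = 71
D (Alice): max(62, 22, 14, 22) = 62
E (Alice): max(58, 18, 35, 10) = 58
B (Bob): min(71, 62, 58) = 58
G (Alice): max(89, 85, 30) = 89
H (Alice): max(40, 51, 23, 77) = 77
F (Bob): min(89, 77, 24) = 24
J (Alice): max(12, 19, 96, 2) = 96
I (Bob): min(96, 38, 43, 31) = 31
Root (Alice): max(58, 24, 31) = 58
Alice picks the child with the highest value: B (value 58).

B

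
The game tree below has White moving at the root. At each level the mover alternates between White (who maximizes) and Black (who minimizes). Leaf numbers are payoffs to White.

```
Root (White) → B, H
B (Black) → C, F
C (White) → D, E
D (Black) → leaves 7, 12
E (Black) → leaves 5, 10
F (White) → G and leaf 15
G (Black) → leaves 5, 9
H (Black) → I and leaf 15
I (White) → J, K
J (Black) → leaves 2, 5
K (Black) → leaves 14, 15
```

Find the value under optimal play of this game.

14

D (Black): min(7, 12) = 7
E (Black): min(5, 10) = 5
C (White): max(7, 5) = 7
G (Black): min(5, 9) = 5
F (White): max(5, 15) = 15
B (Black): min(7, 15) = 7
J (Black): min(2, 5) = 2
K (Black): min(14, 15) = 14
I (White): max(2, 14) = 14
H (Black): min(14, 15) = 14
Root (White): max(7, 14) = 14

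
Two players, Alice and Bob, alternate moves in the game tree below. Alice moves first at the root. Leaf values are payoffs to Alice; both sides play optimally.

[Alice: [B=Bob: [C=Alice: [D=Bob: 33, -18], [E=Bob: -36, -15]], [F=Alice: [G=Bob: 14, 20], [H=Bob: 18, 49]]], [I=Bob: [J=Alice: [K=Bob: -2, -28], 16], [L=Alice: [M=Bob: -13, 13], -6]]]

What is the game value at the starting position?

-6

D (Bob): min(33, -18) = -18
E (Bob): min(-36, -15) = -36
C (Alice): max(-18, -36) = -18
G (Bob): min(14, 20) = 14
H (Bob): min(18, 49) = 18
F (Alice): max(14, 18) = 18
B (Bob): min(-18, 18) = -18
K (Bob): min(-2, -28) = -28
J (Alice): max(-28, 16) = 16
M (Bob): min(-13, 13) = -13
L (Alice): max(-13, -6) = -6
I (Bob): min(16, -6) = -6
Root (Alice): max(-18, -6) = -6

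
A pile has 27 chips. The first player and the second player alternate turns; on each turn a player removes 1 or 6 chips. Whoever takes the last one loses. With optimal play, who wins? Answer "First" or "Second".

Mark each pile size as W (mover wins) or L (mover loses):
i:   0  1  2  3  4  5  6  7  8  9 10 11 12 13 14 15 16 17 18 19 20 21 22 23 24 25 26 27
     W  L  W  L  W  L  W  W  L  W  L  W  L  W  W  L  W  L  W  L  W  W  L  W  L  W  L  W
Position 27 is W, so the first player wins.

First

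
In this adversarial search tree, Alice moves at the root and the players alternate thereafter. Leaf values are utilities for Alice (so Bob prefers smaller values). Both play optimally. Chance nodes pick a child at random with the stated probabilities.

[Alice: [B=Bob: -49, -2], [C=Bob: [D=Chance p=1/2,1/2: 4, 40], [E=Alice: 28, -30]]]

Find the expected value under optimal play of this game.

22

B (Bob): min(-49, -2) = -49
D (Chance): 1/2·4 + 1/2·40 = 22
E (Alice): max(28, -30) = 28
C (Bob): min(22, 28) = 22
Root (Alice): max(-49, 22) = 22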